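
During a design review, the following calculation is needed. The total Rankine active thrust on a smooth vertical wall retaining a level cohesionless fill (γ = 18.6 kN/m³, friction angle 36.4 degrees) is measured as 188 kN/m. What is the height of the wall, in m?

K_a = 0.2552. P_a = ½ K_a γ H² ⇒ H = √(2P_a/(K_a γ)).
H = √(2×188/(0.2552×18.6)) = 8.901 m.

8.90 m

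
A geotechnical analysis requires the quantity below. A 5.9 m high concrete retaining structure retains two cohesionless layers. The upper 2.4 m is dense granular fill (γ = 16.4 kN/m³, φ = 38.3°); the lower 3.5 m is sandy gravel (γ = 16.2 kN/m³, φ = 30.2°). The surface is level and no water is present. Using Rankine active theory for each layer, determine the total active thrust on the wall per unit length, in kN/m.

K_a1 = tan²(45°−38.3°/2) = 0.2347; K_a2 = tan²(45°−30.2°/2) = 0.3307.
Layer 1: σ at base = K_a1 γ₁ h₁ = 9.239 kPa; P₁ = ½×9.239×2.4 = 11.09.
Layer 2: σ_v at top = γ₁h₁ = 39.36; σ_h top = K_a2×39.36 = 13.01; σ_h base = K_a2×(39.36+16.2×3.5) = 31.76.
P₂ = ½(13.01+31.76)×3.5 = 78.36. Total P_a = 11.09+78.36 = 89.45 kN/m.

89.4 kN/m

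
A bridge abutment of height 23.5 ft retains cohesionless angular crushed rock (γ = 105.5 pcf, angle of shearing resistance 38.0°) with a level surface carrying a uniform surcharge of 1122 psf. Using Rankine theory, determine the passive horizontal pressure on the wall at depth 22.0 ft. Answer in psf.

14500 psf

K_p = (1 + sin φ)/(1 − sin φ) = 4.204.
σ_v = γz + q = 105.5 × 22.0 + 1122 = 3443 psf.
σ_h = K_p σ_v = 4.204 × 3443 = 14470 psf.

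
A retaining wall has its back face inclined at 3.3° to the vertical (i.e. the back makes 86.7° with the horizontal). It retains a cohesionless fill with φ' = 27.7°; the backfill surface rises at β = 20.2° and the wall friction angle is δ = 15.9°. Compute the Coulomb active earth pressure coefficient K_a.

K_a = sin²(α+φ) / [sin²α · sin(α−δ) · (1 + √{sin(φ+δ)sin(φ−β) / (sin(α−δ)sin(α+β))})²].
With α = 86.7°, φ = 27.7°, δ = 15.9°, β = 20.2°: K_a = 0.5091.

0.509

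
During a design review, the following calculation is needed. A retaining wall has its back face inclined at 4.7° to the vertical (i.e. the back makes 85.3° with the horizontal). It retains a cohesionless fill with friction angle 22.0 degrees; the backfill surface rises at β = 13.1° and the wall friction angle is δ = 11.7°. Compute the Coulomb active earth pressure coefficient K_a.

K_a = sin²(α+φ) / [sin²α · sin(α−δ) · (1 + √{sin(φ+δ)sin(φ−β) / (sin(α−δ)sin(α+β))})²].
With α = 85.3°, φ = 22.0°, δ = 11.7°, β = 13.1°: K_a = 0.5654.

0.565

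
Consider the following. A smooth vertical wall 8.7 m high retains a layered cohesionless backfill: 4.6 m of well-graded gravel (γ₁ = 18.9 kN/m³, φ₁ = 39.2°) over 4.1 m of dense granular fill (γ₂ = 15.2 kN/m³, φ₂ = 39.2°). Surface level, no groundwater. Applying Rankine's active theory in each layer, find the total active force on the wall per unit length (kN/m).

154 kN/m

K_a1 = tan²(45°−39.2°/2) = 0.2255; K_a2 = tan²(45°−39.2°/2) = 0.2255.
Layer 1: σ at base = K_a1 γ₁ h₁ = 19.60 kPa; P₁ = ½×19.60×4.6 = 45.09.
Layer 2: σ_v at top = γ₁h₁ = 86.94; σ_h top = K_a2×86.94 = 19.60; σ_h base = K_a2×(86.94+15.2×4.1) = 33.65.
P₂ = ½(19.60+33.65)×4.1 = 109.2. Total P_a = 45.09+109.2 = 154.3 kN/m.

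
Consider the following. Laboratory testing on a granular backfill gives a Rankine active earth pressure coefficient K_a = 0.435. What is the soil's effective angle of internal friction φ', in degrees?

K_a = tan²(45° − φ/2) ⇒ 45° − φ/2 = arctan(√0.435) = 33.41°.
φ = 2(45° − 33.41°) = 23.19°.

23.2°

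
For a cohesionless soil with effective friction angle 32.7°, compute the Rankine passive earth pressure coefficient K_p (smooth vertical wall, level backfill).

K_p = (1 + sin φ)/(1 − sin φ) = tan²(45° + 32.7°/2) = 3.350.

3.35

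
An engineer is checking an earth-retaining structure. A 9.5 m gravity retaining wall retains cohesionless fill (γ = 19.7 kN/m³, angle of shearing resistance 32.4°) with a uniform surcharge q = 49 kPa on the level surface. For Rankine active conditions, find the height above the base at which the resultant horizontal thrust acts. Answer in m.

3.71 m

K_a = 0.3022.
Triangular part P₁ = ½K_aγH² = 268.7 at H/3 = 3.167 m; rectangular part P₂ = K_a q H = 140.7 at H/2 = 4.750 m.
ȳ = (P₁·3.167 + P₂·4.750)/(P₁+P₂) = 3.711 m.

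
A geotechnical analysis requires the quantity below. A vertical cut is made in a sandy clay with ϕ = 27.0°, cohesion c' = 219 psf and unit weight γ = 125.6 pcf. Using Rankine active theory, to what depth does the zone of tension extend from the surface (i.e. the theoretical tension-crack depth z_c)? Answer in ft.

5.69 ft

K_a = tan²(45° − 27.0°/2) = 0.3755; √K_a = 0.6128.
The active pressure is zero where K_a γ z = 2c√K_a, so z_c = 2c/(γ√K_a) = 2×219/(125.6×0.6128) = 5.691 ft.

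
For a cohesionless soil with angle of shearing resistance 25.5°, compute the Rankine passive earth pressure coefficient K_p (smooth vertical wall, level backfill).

K_p = (1 + sin φ)/(1 − sin φ) = tan²(45° + 25.5°/2) = 2.512.

2.51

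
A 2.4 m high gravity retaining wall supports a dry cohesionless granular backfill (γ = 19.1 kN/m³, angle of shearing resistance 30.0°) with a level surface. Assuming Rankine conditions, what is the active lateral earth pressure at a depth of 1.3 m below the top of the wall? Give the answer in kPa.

8.28 kPa

K_a = (1 − sin φ)/(1 + sin φ) = 0.3333.
σ_h = K_a γ z = 0.3333 × 19.1 × 1.3 = 8.277 kPa.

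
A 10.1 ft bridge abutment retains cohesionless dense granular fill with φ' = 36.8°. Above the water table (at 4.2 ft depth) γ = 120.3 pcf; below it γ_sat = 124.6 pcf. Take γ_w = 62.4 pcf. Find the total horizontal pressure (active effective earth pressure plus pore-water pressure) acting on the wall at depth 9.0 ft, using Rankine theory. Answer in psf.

K_a = (1 − sin φ)/(1 + sin φ) = 0.2508.
γ' = 124.6 − 62.4 = 62.20 pcf.
Effective vertical stress at 9.0 ft: σ'_v = 120.3×4.2 + 62.20×4.80 = 803.8 psf.
σ'_h = K_a σ'_v = 0.2508 × 803.8 = 201.6 psf; u = γ_w × 4.80 = 299.5 psf.
Total σ_h = 201.6 + 299.5 = 501.1 psf.

501 psf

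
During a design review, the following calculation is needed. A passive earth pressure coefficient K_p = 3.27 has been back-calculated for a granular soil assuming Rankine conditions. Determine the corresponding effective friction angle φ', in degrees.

32.1°

K_p = (1+sin φ)/(1−sin φ) ⇒ sin φ = (K_p − 1)/(K_p + 1) = 0.5316.
φ = arcsin(0.5316) = 32.11°.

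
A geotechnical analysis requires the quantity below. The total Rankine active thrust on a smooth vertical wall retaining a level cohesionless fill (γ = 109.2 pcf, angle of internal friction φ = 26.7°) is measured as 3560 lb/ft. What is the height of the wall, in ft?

13.1 ft

K_a = 0.3800. P_a = ½ K_a γ H² ⇒ H = √(2P_a/(K_a γ)).
H = √(2×3560/(0.3800×109.2)) = 13.10 ft.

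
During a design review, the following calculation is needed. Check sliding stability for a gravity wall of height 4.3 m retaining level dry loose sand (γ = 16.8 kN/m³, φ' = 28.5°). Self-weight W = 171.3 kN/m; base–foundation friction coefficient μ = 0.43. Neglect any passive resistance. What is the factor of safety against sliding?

K_a = tan²(45° − 28.5°/2) = 0.3540.
P_a = ½K_aγH² = 0.5×0.3540×16.8×4.3² = 54.97 kN/m, acting at H/3 = 1.433 m above the base.
FS_sliding = μW / P_a = 0.43×171.3 / 54.97 = 1.340.

1.34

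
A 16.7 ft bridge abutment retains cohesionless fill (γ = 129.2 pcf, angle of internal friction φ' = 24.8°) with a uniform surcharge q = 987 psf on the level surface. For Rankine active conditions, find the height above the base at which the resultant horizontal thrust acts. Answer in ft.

6.90 ft

K_a = 0.4090.
Triangular part P₁ = ½K_aγH² = 7369 at H/3 = 5.567 ft; rectangular part P₂ = K_a q H = 6741 at H/2 = 8.350 ft.
ȳ = (P₁·5.567 + P₂·8.350)/(P₁+P₂) = 6.896 ft.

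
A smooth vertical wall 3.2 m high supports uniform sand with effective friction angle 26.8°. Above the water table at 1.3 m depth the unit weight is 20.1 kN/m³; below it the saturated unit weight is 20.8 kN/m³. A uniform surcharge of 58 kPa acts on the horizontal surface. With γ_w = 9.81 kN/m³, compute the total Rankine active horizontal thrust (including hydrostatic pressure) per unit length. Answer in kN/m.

121 kN/m

K_a = tan²(45° − φ/2) = 0.3785.
γ' = 20.8 − 9.81 = 10.99 kN/m³. h₂ = H − d_w = 1.9 m.
σ'_h: at surface K_a·q = 21.95; at WT K_a(q+γd_w) = 31.84; at base K_a(q+γd_w+γ'h₂) = 39.74 kPa.
P₁ = ½(21.95+31.84)×1.3 = 34.97; P₂ = ½(31.84+39.74)×1.9 = 68.01; P_w = ½γ_w h₂² = 17.71.
Total = 34.97+68.01+17.71 = 120.7 kN/m.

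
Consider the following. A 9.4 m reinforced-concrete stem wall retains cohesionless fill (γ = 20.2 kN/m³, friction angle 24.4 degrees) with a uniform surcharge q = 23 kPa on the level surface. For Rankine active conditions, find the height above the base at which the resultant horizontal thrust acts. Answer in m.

3.44 m

K_a = 0.4153.
Triangular part P₁ = ½K_aγH² = 370.6 at H/3 = 3.133 m; rectangular part P₂ = K_a q H = 89.79 at H/2 = 4.700 m.
ȳ = (P₁·3.133 + P₂·4.700)/(P₁+P₂) = 3.439 m.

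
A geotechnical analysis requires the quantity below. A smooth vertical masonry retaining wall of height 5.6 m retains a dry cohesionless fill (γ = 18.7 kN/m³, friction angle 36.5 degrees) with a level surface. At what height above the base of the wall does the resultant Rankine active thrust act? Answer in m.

1.87 m

K_a = 0.2541.
The pressure distribution is triangular, so the resultant acts at H/3 above the base = 5.6/3 = 1.867 m.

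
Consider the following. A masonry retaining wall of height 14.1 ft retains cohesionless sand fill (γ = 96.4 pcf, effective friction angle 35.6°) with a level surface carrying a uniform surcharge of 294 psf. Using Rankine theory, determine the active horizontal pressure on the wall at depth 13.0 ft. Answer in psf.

K_a = (1 − sin φ)/(1 + sin φ) = 0.2641.
σ_v = γz + q = 96.4 × 13.0 + 294 = 1547 psf.
σ_h = K_a σ_v = 0.2641 × 1547 = 408.7 psf.

409 psf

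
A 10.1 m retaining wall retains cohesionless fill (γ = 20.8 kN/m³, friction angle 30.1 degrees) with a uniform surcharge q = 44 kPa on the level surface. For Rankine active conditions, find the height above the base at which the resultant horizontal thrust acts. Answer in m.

K_a = 0.3320.
Triangular part P₁ = ½K_aγH² = 352.2 at H/3 = 3.367 m; rectangular part P₂ = K_a q H = 147.5 at H/2 = 5.050 m.
ȳ = (P₁·3.367 + P₂·5.050)/(P₁+P₂) = 3.864 m.

3.86 m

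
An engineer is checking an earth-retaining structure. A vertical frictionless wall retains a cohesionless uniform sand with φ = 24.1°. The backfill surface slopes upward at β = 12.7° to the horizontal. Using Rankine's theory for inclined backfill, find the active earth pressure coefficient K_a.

0.467

K_a = cos β · (cos β − √(cos²β − cos²φ)) / (cos β + √(cos²β − cos²φ)).
cos β = 0.9755, cos φ = 0.9128, √(cos²β − cos²φ) = 0.3441.
K_a = 0.9755 × (0.9755 − 0.3441)/(0.9755 + 0.3441) = 0.4668.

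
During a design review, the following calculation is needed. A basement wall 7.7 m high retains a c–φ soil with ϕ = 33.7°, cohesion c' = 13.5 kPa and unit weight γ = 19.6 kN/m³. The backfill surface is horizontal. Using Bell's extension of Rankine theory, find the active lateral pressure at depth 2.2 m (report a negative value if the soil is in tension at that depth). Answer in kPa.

-2.10 kPa

K_a = (1 − sin φ)/(1 + sin φ) = 0.2863.
σ_a = K_a γ z − 2c√K_a = 0.2863×19.6×2.2 − 2×13.5×0.5351 = -2.102 kPa.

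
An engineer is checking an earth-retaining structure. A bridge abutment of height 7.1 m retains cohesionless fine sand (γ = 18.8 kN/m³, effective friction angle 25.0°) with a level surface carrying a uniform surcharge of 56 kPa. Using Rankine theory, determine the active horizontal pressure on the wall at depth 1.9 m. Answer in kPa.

K_a = (1 − sin φ)/(1 + sin φ) = 0.4059.
σ_v = γz + q = 18.8 × 1.9 + 56 = 91.72 kPa.
σ_h = K_a σ_v = 0.4059 × 91.72 = 37.23 kPa.

37.2 kPa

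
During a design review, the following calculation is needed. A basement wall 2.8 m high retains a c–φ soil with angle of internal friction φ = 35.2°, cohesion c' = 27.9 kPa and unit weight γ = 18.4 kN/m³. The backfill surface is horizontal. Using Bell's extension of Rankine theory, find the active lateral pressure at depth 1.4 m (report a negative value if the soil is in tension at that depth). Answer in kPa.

K_a = (1 − sin φ)/(1 + sin φ) = 0.2687.
σ_a = K_a γ z − 2c√K_a = 0.2687×18.4×1.4 − 2×27.9×0.5184 = -22.00 kPa.

-22.0 kPa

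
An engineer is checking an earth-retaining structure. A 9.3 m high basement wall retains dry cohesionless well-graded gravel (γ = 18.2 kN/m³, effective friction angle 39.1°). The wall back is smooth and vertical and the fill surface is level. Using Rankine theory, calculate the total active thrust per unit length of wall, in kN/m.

178 kN/m

K_a = tan²(45° − φ/2) = 0.2265.
P_a = ½ K_a γ H² = 0.5 × 0.2265 × 18.2 × 9.3² = 178.3 kN/m.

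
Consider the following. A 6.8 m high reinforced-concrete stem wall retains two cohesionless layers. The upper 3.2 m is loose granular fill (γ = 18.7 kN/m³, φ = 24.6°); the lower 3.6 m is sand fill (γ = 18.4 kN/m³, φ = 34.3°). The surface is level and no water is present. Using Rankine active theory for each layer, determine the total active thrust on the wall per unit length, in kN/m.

133 kN/m

K_a1 = tan²(45°−24.6°/2) = 0.4121; K_a2 = tan²(45°−34.3°/2) = 0.2792.
Layer 1: σ at base = K_a1 γ₁ h₁ = 24.66 kPa; P₁ = ½×24.66×3.2 = 39.46.
Layer 2: σ_v at top = γ₁h₁ = 59.84; σ_h top = K_a2×59.84 = 16.70; σ_h base = K_a2×(59.84+18.4×3.6) = 35.20.
P₂ = ½(16.70+35.20)×3.6 = 93.42. Total P_a = 39.46+93.42 = 132.9 kN/m.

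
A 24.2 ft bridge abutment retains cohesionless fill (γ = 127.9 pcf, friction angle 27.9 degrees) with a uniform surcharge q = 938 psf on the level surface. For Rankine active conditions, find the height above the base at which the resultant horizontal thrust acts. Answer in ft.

9.59 ft

K_a = 0.3625.
Triangular part P₁ = ½K_aγH² = 13570 at H/3 = 8.067 ft; rectangular part P₂ = K_a q H = 8228 at H/2 = 12.10 ft.
ȳ = (P₁·8.067 + P₂·12.10)/(P₁+P₂) = 9.589 ft.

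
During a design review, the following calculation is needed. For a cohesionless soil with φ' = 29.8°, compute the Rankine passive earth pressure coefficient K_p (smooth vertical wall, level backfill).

K_p = (1 + sin φ)/(1 − sin φ) = tan²(45° + 29.8°/2) = 2.976.

2.98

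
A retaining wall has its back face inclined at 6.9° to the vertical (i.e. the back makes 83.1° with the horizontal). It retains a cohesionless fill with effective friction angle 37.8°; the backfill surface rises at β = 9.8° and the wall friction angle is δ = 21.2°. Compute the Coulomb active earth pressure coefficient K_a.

K_a = sin²(α+φ) / [sin²α · sin(α−δ) · (1 + √{sin(φ+δ)sin(φ−β) / (sin(α−δ)sin(α+β))})²].
With α = 83.1°, φ = 37.8°, δ = 21.2°, β = 9.8°: K_a = 0.3015.

0.302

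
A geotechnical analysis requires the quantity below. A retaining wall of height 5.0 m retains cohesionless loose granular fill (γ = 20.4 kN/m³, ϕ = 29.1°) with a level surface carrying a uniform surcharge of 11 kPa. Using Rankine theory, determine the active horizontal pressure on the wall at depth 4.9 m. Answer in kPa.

38.3 kPa

K_a = (1 − sin φ)/(1 + sin φ) = 0.3456.
σ_v = γz + q = 20.4 × 4.9 + 11 = 111.0 kPa.
σ_h = K_a σ_v = 0.3456 × 111.0 = 38.35 kPa.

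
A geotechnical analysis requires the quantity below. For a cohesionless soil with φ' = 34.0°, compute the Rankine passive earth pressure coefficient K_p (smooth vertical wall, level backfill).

3.54

K_p = (1 + sin φ)/(1 − sin φ) = tan²(45° + 34.0°/2) = 3.537.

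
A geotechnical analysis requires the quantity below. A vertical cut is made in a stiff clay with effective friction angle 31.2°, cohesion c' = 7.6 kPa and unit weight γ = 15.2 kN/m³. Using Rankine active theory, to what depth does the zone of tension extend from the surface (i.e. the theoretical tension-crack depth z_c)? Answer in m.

1.77 m

K_a = tan²(45° − 31.2°/2) = 0.3175; √K_a = 0.5635.
The active pressure is zero where K_a γ z = 2c√K_a, so z_c = 2c/(γ√K_a) = 2×7.6/(15.2×0.5635) = 1.775 m.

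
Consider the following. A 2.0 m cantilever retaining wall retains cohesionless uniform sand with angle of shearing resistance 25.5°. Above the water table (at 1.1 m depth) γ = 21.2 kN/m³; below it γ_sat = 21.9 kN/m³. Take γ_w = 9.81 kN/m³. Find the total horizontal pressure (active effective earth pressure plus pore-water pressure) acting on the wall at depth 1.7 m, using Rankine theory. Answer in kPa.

18.1 kPa

K_a = (1 − sin φ)/(1 + sin φ) = 0.3981.
γ' = 21.9 − 9.81 = 12.09 kN/m³.
Effective vertical stress at 1.7 m: σ'_v = 21.2×1.1 + 12.09×0.600 = 30.57 kPa.
σ'_h = K_a σ'_v = 0.3981 × 30.57 = 12.17 kPa; u = γ_w × 0.600 = 5.886 kPa.
Total σ_h = 12.17 + 5.886 = 18.06 kPa.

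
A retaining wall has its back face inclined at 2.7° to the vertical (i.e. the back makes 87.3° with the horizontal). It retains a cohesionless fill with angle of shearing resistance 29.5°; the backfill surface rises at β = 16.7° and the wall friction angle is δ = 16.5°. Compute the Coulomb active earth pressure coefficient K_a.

0.421

K_a = sin²(α+φ) / [sin²α · sin(α−δ) · (1 + √{sin(φ+δ)sin(φ−β) / (sin(α−δ)sin(α+β))})²].
With α = 87.3°, φ = 29.5°, δ = 16.5°, β = 16.7°: K_a = 0.4211.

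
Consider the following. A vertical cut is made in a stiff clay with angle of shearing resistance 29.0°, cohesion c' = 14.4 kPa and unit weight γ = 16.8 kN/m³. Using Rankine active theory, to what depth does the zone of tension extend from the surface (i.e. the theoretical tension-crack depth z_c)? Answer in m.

2.91 m

K_a = tan²(45° − 29.0°/2) = 0.3470; √K_a = 0.5890.
The active pressure is zero where K_a γ z = 2c√K_a, so z_c = 2c/(γ√K_a) = 2×14.4/(16.8×0.5890) = 2.910 m.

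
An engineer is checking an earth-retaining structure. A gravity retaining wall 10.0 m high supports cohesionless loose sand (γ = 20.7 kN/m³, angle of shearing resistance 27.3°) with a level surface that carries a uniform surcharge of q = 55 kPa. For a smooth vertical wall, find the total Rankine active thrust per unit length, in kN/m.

588 kN/m

K_a = tan²(45° − φ/2) = 0.3711.
Soil triangle: ½ K_a γ H² = 0.5×0.3711×20.7×10.0² = 384.1 kN/m.
Surcharge rectangle: K_a q H = 0.3711×55×10.0 = 204.1 kN/m.
Total = 384.1 + 204.1 = 588.2 kN/m.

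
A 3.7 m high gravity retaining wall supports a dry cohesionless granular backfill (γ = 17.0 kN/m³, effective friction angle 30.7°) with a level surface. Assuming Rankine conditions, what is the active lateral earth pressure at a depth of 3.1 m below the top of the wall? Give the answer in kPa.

17.1 kPa

K_a = (1 − sin φ)/(1 + sin φ) = 0.3240.
σ_h = K_a γ z = 0.3240 × 17.0 × 3.1 = 17.08 kPa.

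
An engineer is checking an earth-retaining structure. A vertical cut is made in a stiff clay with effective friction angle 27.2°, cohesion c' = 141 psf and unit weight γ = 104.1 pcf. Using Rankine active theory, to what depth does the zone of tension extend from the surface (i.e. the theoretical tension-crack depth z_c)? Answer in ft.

4.44 ft

K_a = tan²(45° − 27.2°/2) = 0.3726; √K_a = 0.6104.
The active pressure is zero where K_a γ z = 2c√K_a, so z_c = 2c/(γ√K_a) = 2×141/(104.1×0.6104) = 4.438 ft.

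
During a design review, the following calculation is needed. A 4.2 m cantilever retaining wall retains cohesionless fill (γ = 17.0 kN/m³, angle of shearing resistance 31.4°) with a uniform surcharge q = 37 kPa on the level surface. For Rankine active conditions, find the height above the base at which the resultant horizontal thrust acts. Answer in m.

1.76 m

K_a = 0.3149.
Triangular part P₁ = ½K_aγH² = 47.22 at H/3 = 1.400 m; rectangular part P₂ = K_a q H = 48.94 at H/2 = 2.100 m.
ȳ = (P₁·1.400 + P₂·2.100)/(P₁+P₂) = 1.756 m.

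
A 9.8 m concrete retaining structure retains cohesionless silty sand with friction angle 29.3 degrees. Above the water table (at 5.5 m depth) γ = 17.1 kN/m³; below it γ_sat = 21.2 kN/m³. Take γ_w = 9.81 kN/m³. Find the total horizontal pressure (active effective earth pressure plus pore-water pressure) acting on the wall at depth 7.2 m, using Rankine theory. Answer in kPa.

K_a = (1 − sin φ)/(1 + sin φ) = 0.3428.
γ' = 21.2 − 9.81 = 11.39 kN/m³.
Effective vertical stress at 7.2 m: σ'_v = 17.1×5.5 + 11.39×1.70 = 113.4 kPa.
σ'_h = K_a σ'_v = 0.3428 × 113.4 = 38.88 kPa; u = γ_w × 1.70 = 16.68 kPa.
Total σ_h = 38.88 + 16.68 = 55.56 kPa.

55.6 kPa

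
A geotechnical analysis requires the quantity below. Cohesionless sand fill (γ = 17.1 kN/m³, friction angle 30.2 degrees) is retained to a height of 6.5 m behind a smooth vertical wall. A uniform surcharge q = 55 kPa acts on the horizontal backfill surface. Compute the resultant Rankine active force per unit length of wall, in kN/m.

K_a = tan²(45° − φ/2) = 0.3307.
Soil triangle: ½ K_a γ H² = 0.5×0.3307×17.1×6.5² = 119.4 kN/m.
Surcharge rectangle: K_a q H = 0.3307×55×6.5 = 118.2 kN/m.
Total = 119.4 + 118.2 = 237.7 kN/m.

238 kN/m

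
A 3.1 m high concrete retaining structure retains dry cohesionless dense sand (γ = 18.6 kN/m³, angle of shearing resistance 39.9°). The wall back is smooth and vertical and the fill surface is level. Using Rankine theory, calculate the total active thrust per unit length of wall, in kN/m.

19.5 kN/m

K_a = tan²(45° − φ/2) = 0.2184.
P_a = ½ K_a γ H² = 0.5 × 0.2184 × 18.6 × 3.1² = 19.52 kN/m.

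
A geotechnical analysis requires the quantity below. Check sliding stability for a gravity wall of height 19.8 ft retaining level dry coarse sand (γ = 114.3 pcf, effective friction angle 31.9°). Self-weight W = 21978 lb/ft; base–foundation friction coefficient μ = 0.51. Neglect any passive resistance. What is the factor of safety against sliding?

K_a = tan²(45° − 31.9°/2) = 0.3085.
P_a = ½K_aγH² = 0.5×0.3085×114.3×19.8² = 6913 lb/ft, acting at H/3 = 6.600 ft above the base.
FS_sliding = μW / P_a = 0.51×21978 / 6913 = 1.622.

1.62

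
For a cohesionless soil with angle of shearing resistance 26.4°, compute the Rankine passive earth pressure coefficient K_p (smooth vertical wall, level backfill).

K_p = (1 + sin φ)/(1 − sin φ) = tan²(45° + 26.4°/2) = 2.601.

2.60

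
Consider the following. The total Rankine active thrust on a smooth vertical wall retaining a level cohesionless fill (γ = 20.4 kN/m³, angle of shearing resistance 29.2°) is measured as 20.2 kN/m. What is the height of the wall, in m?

K_a = 0.3442. P_a = ½ K_a γ H² ⇒ H = √(2P_a/(K_a γ)).
H = √(2×20.2/(0.3442×20.4)) = 2.399 m.

2.40 m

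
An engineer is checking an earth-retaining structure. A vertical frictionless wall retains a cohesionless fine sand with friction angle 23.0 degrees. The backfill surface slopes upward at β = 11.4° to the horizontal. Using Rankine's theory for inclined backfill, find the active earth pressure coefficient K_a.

0.479

K_a = cos β · (cos β − √(cos²β − cos²φ)) / (cos β + √(cos²β − cos²φ)).
cos β = 0.9803, cos φ = 0.9205, √(cos²β − cos²φ) = 0.3370.
K_a = 0.9803 × (0.9803 − 0.3370)/(0.9803 + 0.3370) = 0.4786.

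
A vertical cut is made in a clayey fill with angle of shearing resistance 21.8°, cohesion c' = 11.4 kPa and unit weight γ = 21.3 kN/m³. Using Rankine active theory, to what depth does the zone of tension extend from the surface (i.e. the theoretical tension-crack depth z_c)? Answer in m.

K_a = tan²(45° − 21.8°/2) = 0.4584; √K_a = 0.6771.
The active pressure is zero where K_a γ z = 2c√K_a, so z_c = 2c/(γ√K_a) = 2×11.4/(21.3×0.6771) = 1.581 m.

1.58 m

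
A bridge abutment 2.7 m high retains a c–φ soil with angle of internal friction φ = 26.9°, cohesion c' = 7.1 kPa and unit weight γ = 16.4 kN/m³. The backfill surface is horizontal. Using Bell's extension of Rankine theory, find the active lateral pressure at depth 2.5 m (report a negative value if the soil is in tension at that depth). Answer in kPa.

K_a = (1 − sin φ)/(1 + sin φ) = 0.3770.
σ_a = K_a γ z − 2c√K_a = 0.3770×16.4×2.5 − 2×7.1×0.6140 = 6.738 kPa.

6.74 kPa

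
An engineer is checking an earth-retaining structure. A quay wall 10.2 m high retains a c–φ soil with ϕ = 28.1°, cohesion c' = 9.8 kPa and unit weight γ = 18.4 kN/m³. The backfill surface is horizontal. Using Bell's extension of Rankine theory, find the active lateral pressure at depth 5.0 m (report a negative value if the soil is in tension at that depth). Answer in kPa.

21.3 kPa

K_a = (1 − sin φ)/(1 + sin φ) = 0.3596.
σ_a = K_a γ z − 2c√K_a = 0.3596×18.4×5.0 − 2×9.8×0.5997 = 21.33 kPa.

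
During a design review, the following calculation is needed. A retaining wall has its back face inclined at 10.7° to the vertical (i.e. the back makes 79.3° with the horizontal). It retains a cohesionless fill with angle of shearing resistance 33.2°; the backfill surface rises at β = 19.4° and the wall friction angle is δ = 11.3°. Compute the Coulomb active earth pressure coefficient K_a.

K_a = sin²(α+φ) / [sin²α · sin(α−δ) · (1 + √{sin(φ+δ)sin(φ−β) / (sin(α−δ)sin(α+β))})²].
With α = 79.3°, φ = 33.2°, δ = 11.3°, β = 19.4°: K_a = 0.4682.

0.468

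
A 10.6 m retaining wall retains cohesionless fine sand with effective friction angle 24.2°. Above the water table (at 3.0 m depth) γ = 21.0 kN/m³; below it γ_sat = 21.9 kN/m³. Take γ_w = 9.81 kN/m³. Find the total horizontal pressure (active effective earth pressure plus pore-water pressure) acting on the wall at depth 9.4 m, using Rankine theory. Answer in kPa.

K_a = (1 − sin φ)/(1 + sin φ) = 0.4185.
γ' = 21.9 − 9.81 = 12.09 kN/m³.
Effective vertical stress at 9.4 m: σ'_v = 21.0×3.0 + 12.09×6.40 = 140.4 kPa.
σ'_h = K_a σ'_v = 0.4185 × 140.4 = 58.75 kPa; u = γ_w × 6.40 = 62.78 kPa.
Total σ_h = 58.75 + 62.78 = 121.5 kPa.

122 kPa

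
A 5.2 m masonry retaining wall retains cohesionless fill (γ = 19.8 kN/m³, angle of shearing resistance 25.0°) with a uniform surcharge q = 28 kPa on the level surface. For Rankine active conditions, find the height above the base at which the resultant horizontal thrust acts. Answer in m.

2.04 m

K_a = 0.4059.
Triangular part P₁ = ½K_aγH² = 108.6 at H/3 = 1.733 m; rectangular part P₂ = K_a q H = 59.09 at H/2 = 2.600 m.
ȳ = (P₁·1.733 + P₂·2.600)/(P₁+P₂) = 2.039 m.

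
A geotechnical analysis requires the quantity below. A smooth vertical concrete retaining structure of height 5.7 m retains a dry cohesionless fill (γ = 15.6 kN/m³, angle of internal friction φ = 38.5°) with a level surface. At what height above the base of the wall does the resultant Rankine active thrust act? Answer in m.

1.90 m

K_a = 0.2327.
The pressure distribution is triangular, so the resultant acts at H/3 above the base = 5.7/3 = 1.900 m.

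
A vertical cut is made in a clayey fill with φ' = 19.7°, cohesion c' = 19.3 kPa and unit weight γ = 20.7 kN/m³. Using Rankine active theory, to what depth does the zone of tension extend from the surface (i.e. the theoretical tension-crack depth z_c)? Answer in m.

K_a = tan²(45° − 19.7°/2) = 0.4958; √K_a = 0.7041.
The active pressure is zero where K_a γ z = 2c√K_a, so z_c = 2c/(γ√K_a) = 2×19.3/(20.7×0.7041) = 2.648 m.

2.65 m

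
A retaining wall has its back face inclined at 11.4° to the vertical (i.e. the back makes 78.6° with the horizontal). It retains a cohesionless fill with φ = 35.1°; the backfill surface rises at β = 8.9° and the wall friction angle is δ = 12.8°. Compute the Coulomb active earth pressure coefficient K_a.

0.374

K_a = sin²(α+φ) / [sin²α · sin(α−δ) · (1 + √{sin(φ+δ)sin(φ−β) / (sin(α−δ)sin(α+β))})²].
With α = 78.6°, φ = 35.1°, δ = 12.8°, β = 8.9°: K_a = 0.3739.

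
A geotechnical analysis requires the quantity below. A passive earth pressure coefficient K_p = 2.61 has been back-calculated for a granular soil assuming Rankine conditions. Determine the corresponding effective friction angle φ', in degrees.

K_p = (1+sin φ)/(1−sin φ) ⇒ sin φ = (K_p − 1)/(K_p + 1) = 0.4460.
φ = arcsin(0.4460) = 26.49°.

26.5°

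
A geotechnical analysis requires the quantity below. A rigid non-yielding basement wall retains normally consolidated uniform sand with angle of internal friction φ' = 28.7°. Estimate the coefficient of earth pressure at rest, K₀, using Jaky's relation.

0.520

K₀ = 1 − sin φ' = 1 − sin 28.7° = 0.5198.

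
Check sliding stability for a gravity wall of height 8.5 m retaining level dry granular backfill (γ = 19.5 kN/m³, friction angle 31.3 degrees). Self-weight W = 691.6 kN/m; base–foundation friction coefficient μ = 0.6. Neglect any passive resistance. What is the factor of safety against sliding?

K_a = tan²(45° − 31.3°/2) = 0.3162.
P_a = ½K_aγH² = 0.5×0.3162×19.5×8.5² = 222.7 kN/m, acting at H/3 = 2.833 m above the base.
FS_sliding = μW / P_a = 0.6×691.6 / 222.7 = 1.863.

1.86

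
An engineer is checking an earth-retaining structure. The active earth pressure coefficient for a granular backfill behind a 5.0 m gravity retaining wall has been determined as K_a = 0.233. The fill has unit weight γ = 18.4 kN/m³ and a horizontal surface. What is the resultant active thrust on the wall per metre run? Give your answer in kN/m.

P = ½ K_a γ H² = 0.5 × 0.233 × 18.4 × 5.0² = 53.59 kN/m.

53.6 kN/m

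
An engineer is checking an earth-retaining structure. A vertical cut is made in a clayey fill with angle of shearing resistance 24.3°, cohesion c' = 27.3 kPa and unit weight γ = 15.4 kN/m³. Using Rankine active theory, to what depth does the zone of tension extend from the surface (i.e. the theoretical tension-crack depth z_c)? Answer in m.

K_a = tan²(45° − 24.3°/2) = 0.4169; √K_a = 0.6457.
The active pressure is zero where K_a γ z = 2c√K_a, so z_c = 2c/(γ√K_a) = 2×27.3/(15.4×0.6457) = 5.491 m.

5.49 m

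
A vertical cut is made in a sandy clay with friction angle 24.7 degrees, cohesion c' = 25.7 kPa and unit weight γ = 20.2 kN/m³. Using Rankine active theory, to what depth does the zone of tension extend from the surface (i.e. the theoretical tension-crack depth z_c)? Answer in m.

3.97 m

K_a = tan²(45° − 24.7°/2) = 0.4106; √K_a = 0.6408.
The active pressure is zero where K_a γ z = 2c√K_a, so z_c = 2c/(γ√K_a) = 2×25.7/(20.2×0.6408) = 3.971 m.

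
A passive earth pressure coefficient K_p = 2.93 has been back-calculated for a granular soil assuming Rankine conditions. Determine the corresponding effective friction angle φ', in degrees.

K_p = (1+sin φ)/(1−sin φ) ⇒ sin φ = (K_p − 1)/(K_p + 1) = 0.4911.
φ = arcsin(0.4911) = 29.41°.

29.4°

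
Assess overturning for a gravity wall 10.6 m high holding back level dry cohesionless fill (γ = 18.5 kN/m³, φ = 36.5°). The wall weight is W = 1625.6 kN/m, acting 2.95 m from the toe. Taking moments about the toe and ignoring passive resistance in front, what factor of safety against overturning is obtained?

5.14

K_a = tan²(45° − 36.5°/2) = 0.2541.
P_a = ½K_aγH² = 0.5×0.2541×18.5×10.6² = 264.0 kN/m, acting at H/3 = 3.533 m above the base.
Overturning moment M_o = P_a × H/3 = 264.0 × 3.533 = 933.0.
Resisting moment M_r = W × 2.95 = 1625.6 × 2.95 = 4796.
FS_overturning = M_r/M_o = 4796/933.0 = 5.140.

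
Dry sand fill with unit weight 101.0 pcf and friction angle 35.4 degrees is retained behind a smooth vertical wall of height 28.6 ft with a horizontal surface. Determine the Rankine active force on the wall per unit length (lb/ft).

K_a = tan²(45° − φ/2) = 0.2664.
P_a = ½ K_a γ H² = 0.5 × 0.2664 × 101.0 × 28.6² = 11000 lb/ft.

11000 lb/ft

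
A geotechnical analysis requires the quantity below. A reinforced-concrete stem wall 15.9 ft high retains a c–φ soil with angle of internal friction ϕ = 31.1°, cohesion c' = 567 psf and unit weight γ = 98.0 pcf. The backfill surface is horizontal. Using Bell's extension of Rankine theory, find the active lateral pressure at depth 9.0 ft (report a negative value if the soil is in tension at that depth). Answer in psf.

K_a = (1 − sin φ)/(1 + sin φ) = 0.3188.
σ_a = K_a γ z − 2c√K_a = 0.3188×98.0×9.0 − 2×567×0.5646 = -359.1 psf.

-359 psf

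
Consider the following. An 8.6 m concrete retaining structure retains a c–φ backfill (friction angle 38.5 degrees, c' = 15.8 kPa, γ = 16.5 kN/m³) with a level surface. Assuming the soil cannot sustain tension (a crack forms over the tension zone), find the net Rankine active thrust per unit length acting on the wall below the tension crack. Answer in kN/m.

K_a = 0.2327; √K_a = 0.4823.
Tension-crack depth z_c = 2c/(γ√K_a) = 2×15.8/(16.5×0.4823) = 3.971 m.
σ_a at base = K_a γ H − 2c√K_a = 0.2327×16.5×8.6 − 2×15.8×0.4823 = 17.77 kPa.
P_a = ½ × 17.77 × (H − z_c) = 0.5×17.77×4.629 = 41.14 kN/m.

41.1 kN/m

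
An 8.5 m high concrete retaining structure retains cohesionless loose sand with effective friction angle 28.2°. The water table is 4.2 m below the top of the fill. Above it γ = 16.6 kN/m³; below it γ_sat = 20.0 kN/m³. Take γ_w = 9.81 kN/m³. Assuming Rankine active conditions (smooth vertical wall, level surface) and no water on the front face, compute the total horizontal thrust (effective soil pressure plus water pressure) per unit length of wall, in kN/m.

284 kN/m

K_a = tan²(45° − φ/2) = 0.3582.
γ' = 20.0 − 9.81 = 10.19 kN/m³. Depth below WT = 4.3 m.
σ'_h at WT = K_a γ d_w = 24.97 kPa; at base = 24.97 + K_a γ' × 4.3 = 40.67 kPa.
P₁ (0–4.2 m) = ½×24.97×4.2 = 52.44. P₂ (4.2–8.5 m) = ½(24.97+40.67)×4.3 = 141.1.
P_w = ½ γ_w h₂² = 0.5×9.81×4.3² = 90.69. Total = 52.44+141.1+90.69 = 284.3 kN/m.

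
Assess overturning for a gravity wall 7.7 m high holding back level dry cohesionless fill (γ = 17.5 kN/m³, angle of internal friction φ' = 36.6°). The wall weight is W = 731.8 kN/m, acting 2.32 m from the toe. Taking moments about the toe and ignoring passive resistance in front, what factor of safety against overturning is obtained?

K_a = tan²(45° − 36.6°/2) = 0.2530.
P_a = ½K_aγH² = 0.5×0.2530×17.5×7.7² = 131.2 kN/m, acting at H/3 = 2.567 m above the base.
Overturning moment M_o = P_a × H/3 = 131.2 × 2.567 = 336.8.
Resisting moment M_r = W × 2.32 = 731.8 × 2.32 = 1698.
FS_overturning = M_r/M_o = 1698/336.8 = 5.041.

5.04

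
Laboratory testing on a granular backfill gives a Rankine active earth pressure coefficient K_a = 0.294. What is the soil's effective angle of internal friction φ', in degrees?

K_a = tan²(45° − φ/2) ⇒ 45° − φ/2 = arctan(√0.294) = 28.47°.
φ = 2(45° − 28.47°) = 33.07°.

33.1°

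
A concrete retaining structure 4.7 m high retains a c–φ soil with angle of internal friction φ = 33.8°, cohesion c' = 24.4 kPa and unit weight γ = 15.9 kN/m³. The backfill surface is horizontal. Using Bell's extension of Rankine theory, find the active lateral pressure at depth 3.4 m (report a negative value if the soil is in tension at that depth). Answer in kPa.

K_a = (1 − sin φ)/(1 + sin φ) = 0.2851.
σ_a = K_a γ z − 2c√K_a = 0.2851×15.9×3.4 − 2×24.4×0.5340 = -10.64 kPa.

-10.6 kPa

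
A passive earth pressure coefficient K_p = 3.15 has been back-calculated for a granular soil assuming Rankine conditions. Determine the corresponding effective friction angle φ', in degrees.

31.2°

K_p = (1+sin φ)/(1−sin φ) ⇒ sin φ = (K_p − 1)/(K_p + 1) = 0.5181.
φ = arcsin(0.5181) = 31.20°.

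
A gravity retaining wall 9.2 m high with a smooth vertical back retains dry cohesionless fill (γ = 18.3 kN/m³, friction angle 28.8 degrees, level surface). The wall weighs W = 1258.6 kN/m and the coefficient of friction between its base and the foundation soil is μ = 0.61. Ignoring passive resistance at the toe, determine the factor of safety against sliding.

2.83

K_a = tan²(45° − 28.8°/2) = 0.3498.
P_a = ½K_aγH² = 0.5×0.3498×18.3×9.2² = 270.9 kN/m, acting at H/3 = 3.067 m above the base.
FS_sliding = μW / P_a = 0.61×1258.6 / 270.9 = 2.834.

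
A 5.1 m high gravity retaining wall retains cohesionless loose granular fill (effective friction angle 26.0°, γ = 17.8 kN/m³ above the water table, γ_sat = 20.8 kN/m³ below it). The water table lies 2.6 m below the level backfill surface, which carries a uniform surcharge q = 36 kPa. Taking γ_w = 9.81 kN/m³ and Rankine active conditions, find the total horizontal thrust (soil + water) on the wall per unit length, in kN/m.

184 kN/m

K_a = tan²(45° − φ/2) = 0.3905.
γ' = 20.8 − 9.81 = 10.99 kN/m³. h₂ = H − d_w = 2.5 m.
σ'_h: at surface K_a·q = 14.06; at WT K_a(q+γd_w) = 32.13; at base K_a(q+γd_w+γ'h₂) = 42.86 kPa.
P₁ = ½(14.06+32.13)×2.6 = 60.04; P₂ = ½(32.13+42.86)×2.5 = 93.73; P_w = ½γ_w h₂² = 30.66.
Total = 60.04+93.73+30.66 = 184.4 kN/m.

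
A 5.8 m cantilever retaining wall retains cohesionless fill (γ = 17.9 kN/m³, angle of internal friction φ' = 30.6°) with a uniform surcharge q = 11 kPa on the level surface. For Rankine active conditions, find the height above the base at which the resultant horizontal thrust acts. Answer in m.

K_a = 0.3253.
Triangular part P₁ = ½K_aγH² = 97.95 at H/3 = 1.933 m; rectangular part P₂ = K_a q H = 20.76 at H/2 = 2.900 m.
ȳ = (P₁·1.933 + P₂·2.900)/(P₁+P₂) = 2.102 m.

2.10 m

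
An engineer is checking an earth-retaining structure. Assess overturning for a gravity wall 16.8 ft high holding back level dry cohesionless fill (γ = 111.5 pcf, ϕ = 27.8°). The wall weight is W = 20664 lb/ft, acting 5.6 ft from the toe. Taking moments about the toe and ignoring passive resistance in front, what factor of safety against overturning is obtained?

K_a = tan²(45° − 27.8°/2) = 0.3639.
P_a = ½K_aγH² = 0.5×0.3639×111.5×16.8² = 5726 lb/ft, acting at H/3 = 5.600 ft above the base.
Overturning moment M_o = P_a × H/3 = 5726 × 5.600 = 32060.
Resisting moment M_r = W × 5.6 = 20664 × 5.6 = 115700.
FS_overturning = M_r/M_o = 115700/32060 = 3.609.

3.61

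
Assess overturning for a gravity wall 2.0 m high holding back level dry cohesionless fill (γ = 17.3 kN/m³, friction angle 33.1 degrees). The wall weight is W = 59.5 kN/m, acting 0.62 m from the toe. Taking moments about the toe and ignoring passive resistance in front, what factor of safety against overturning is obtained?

K_a = tan²(45° − 33.1°/2) = 0.2936.
P_a = ½K_aγH² = 0.5×0.2936×17.3×2.0² = 10.16 kN/m, acting at H/3 = 0.6667 m above the base.
Overturning moment M_o = P_a × H/3 = 10.16 × 0.6667 = 6.772.
Resisting moment M_r = W × 0.62 = 59.5 × 0.62 = 36.89.
FS_overturning = M_r/M_o = 36.89/6.772 = 5.448.

5.45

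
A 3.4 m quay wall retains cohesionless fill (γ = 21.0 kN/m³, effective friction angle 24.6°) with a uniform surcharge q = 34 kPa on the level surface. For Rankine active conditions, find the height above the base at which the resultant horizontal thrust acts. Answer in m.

1.41 m

K_a = 0.4121.
Triangular part P₁ = ½K_aγH² = 50.03 at H/3 = 1.133 m; rectangular part P₂ = K_a q H = 47.64 at H/2 = 1.700 m.
ȳ = (P₁·1.133 + P₂·1.700)/(P₁+P₂) = 1.410 m.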